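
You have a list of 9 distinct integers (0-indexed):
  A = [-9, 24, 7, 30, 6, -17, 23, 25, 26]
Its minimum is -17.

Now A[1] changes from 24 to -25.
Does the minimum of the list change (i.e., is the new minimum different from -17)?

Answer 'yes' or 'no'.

Answer: yes

Derivation:
Old min = -17
Change: A[1] 24 -> -25
Changed element was NOT the min; min changes only if -25 < -17.
New min = -25; changed? yes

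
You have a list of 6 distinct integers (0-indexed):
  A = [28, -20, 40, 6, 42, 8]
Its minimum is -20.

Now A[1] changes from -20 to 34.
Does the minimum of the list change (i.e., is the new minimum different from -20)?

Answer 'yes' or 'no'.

Old min = -20
Change: A[1] -20 -> 34
Changed element was the min; new min must be rechecked.
New min = 6; changed? yes

Answer: yes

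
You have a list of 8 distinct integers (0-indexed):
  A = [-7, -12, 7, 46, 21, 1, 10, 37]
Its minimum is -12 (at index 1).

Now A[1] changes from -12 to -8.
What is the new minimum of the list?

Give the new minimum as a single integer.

Old min = -12 (at index 1)
Change: A[1] -12 -> -8
Changed element WAS the min. Need to check: is -8 still <= all others?
  Min of remaining elements: -7
  New min = min(-8, -7) = -8

Answer: -8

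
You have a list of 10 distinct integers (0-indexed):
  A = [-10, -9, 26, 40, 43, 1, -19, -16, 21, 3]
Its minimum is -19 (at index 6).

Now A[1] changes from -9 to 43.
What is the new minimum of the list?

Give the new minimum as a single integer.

Old min = -19 (at index 6)
Change: A[1] -9 -> 43
Changed element was NOT the old min.
  New min = min(old_min, new_val) = min(-19, 43) = -19

Answer: -19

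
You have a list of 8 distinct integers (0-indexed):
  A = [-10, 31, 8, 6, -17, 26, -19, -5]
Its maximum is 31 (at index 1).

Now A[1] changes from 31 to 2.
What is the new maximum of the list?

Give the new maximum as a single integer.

Answer: 26

Derivation:
Old max = 31 (at index 1)
Change: A[1] 31 -> 2
Changed element WAS the max -> may need rescan.
  Max of remaining elements: 26
  New max = max(2, 26) = 26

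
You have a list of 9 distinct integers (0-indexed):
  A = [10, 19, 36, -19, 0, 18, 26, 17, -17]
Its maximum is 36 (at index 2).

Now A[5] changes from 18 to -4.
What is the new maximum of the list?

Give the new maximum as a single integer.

Old max = 36 (at index 2)
Change: A[5] 18 -> -4
Changed element was NOT the old max.
  New max = max(old_max, new_val) = max(36, -4) = 36

Answer: 36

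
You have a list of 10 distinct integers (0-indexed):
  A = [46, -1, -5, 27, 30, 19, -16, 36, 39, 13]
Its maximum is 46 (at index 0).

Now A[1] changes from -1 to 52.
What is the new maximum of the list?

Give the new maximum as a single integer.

Old max = 46 (at index 0)
Change: A[1] -1 -> 52
Changed element was NOT the old max.
  New max = max(old_max, new_val) = max(46, 52) = 52

Answer: 52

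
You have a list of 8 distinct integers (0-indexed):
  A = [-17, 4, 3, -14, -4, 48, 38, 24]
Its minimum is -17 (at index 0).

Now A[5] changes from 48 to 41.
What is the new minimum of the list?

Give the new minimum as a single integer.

Old min = -17 (at index 0)
Change: A[5] 48 -> 41
Changed element was NOT the old min.
  New min = min(old_min, new_val) = min(-17, 41) = -17

Answer: -17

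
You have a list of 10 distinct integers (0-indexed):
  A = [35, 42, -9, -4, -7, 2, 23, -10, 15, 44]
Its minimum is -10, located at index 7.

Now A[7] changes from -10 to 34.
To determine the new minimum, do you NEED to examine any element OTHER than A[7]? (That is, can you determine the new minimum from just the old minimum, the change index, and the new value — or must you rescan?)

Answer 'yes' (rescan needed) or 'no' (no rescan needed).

Answer: yes

Derivation:
Old min = -10 at index 7
Change at index 7: -10 -> 34
Index 7 WAS the min and new value 34 > old min -10. Must rescan other elements to find the new min.
Needs rescan: yes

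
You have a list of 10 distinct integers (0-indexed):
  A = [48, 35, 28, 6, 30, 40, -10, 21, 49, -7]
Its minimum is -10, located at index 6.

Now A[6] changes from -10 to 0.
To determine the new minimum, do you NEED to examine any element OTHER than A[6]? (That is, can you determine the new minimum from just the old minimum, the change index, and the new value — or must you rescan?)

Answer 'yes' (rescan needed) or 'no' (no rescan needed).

Old min = -10 at index 6
Change at index 6: -10 -> 0
Index 6 WAS the min and new value 0 > old min -10. Must rescan other elements to find the new min.
Needs rescan: yes

Answer: yes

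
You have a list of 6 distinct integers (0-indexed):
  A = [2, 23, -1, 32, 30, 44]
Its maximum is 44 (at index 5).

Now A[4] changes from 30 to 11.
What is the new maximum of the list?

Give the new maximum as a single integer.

Old max = 44 (at index 5)
Change: A[4] 30 -> 11
Changed element was NOT the old max.
  New max = max(old_max, new_val) = max(44, 11) = 44

Answer: 44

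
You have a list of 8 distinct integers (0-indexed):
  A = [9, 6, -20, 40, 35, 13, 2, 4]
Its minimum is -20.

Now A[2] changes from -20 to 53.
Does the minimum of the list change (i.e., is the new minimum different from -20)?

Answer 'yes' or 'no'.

Old min = -20
Change: A[2] -20 -> 53
Changed element was the min; new min must be rechecked.
New min = 2; changed? yes

Answer: yes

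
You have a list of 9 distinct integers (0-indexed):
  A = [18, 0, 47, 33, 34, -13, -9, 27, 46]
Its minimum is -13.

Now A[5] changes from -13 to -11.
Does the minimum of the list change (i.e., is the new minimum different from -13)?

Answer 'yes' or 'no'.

Answer: yes

Derivation:
Old min = -13
Change: A[5] -13 -> -11
Changed element was the min; new min must be rechecked.
New min = -11; changed? yes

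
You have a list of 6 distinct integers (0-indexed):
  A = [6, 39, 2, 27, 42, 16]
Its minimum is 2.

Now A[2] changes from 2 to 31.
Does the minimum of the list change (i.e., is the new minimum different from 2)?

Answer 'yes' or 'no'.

Answer: yes

Derivation:
Old min = 2
Change: A[2] 2 -> 31
Changed element was the min; new min must be rechecked.
New min = 6; changed? yes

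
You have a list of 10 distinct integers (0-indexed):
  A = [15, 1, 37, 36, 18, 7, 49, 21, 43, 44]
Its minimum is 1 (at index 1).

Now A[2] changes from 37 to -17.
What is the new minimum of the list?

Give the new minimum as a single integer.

Old min = 1 (at index 1)
Change: A[2] 37 -> -17
Changed element was NOT the old min.
  New min = min(old_min, new_val) = min(1, -17) = -17

Answer: -17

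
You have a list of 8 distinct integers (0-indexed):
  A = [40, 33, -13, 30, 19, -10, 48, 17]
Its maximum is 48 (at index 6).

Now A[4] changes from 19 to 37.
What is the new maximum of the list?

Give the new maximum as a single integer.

Old max = 48 (at index 6)
Change: A[4] 19 -> 37
Changed element was NOT the old max.
  New max = max(old_max, new_val) = max(48, 37) = 48

Answer: 48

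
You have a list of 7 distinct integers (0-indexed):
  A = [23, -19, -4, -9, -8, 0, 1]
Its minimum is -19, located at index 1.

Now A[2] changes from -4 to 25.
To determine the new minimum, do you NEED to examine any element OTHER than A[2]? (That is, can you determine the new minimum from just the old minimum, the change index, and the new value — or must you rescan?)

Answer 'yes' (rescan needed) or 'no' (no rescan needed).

Old min = -19 at index 1
Change at index 2: -4 -> 25
Index 2 was NOT the min. New min = min(-19, 25). No rescan of other elements needed.
Needs rescan: no

Answer: no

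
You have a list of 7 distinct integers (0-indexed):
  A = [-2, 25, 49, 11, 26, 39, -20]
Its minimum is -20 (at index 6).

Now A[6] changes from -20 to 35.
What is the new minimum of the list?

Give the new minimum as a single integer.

Old min = -20 (at index 6)
Change: A[6] -20 -> 35
Changed element WAS the min. Need to check: is 35 still <= all others?
  Min of remaining elements: -2
  New min = min(35, -2) = -2

Answer: -2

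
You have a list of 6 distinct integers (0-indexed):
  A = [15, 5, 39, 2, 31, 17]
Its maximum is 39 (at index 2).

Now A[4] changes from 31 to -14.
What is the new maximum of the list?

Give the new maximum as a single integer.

Answer: 39

Derivation:
Old max = 39 (at index 2)
Change: A[4] 31 -> -14
Changed element was NOT the old max.
  New max = max(old_max, new_val) = max(39, -14) = 39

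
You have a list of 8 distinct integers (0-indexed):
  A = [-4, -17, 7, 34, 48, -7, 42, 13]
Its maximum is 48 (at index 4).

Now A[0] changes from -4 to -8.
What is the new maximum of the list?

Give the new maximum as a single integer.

Answer: 48

Derivation:
Old max = 48 (at index 4)
Change: A[0] -4 -> -8
Changed element was NOT the old max.
  New max = max(old_max, new_val) = max(48, -8) = 48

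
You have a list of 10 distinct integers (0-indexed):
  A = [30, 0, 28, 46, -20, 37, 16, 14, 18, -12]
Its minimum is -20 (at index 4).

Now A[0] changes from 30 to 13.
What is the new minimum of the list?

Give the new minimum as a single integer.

Old min = -20 (at index 4)
Change: A[0] 30 -> 13
Changed element was NOT the old min.
  New min = min(old_min, new_val) = min(-20, 13) = -20

Answer: -20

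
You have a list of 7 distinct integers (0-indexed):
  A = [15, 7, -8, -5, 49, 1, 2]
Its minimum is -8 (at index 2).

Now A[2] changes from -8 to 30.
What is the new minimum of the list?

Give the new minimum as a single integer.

Old min = -8 (at index 2)
Change: A[2] -8 -> 30
Changed element WAS the min. Need to check: is 30 still <= all others?
  Min of remaining elements: -5
  New min = min(30, -5) = -5

Answer: -5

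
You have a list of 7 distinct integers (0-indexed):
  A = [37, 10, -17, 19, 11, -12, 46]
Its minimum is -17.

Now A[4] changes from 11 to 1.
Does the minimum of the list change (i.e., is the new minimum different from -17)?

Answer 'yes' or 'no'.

Old min = -17
Change: A[4] 11 -> 1
Changed element was NOT the min; min changes only if 1 < -17.
New min = -17; changed? no

Answer: no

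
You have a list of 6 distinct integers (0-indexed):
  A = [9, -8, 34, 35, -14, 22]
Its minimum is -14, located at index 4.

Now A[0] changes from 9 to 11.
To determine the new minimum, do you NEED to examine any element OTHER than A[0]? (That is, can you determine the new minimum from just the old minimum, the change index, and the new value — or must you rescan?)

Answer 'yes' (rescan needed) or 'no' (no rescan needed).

Old min = -14 at index 4
Change at index 0: 9 -> 11
Index 0 was NOT the min. New min = min(-14, 11). No rescan of other elements needed.
Needs rescan: no

Answer: no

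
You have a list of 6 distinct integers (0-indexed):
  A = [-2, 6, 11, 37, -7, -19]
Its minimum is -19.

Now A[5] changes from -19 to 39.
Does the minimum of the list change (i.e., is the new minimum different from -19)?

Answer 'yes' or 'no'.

Answer: yes

Derivation:
Old min = -19
Change: A[5] -19 -> 39
Changed element was the min; new min must be rechecked.
New min = -7; changed? yes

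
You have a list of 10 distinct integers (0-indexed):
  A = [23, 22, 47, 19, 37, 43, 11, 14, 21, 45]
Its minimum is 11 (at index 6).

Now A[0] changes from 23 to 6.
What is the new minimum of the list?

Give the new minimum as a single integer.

Old min = 11 (at index 6)
Change: A[0] 23 -> 6
Changed element was NOT the old min.
  New min = min(old_min, new_val) = min(11, 6) = 6

Answer: 6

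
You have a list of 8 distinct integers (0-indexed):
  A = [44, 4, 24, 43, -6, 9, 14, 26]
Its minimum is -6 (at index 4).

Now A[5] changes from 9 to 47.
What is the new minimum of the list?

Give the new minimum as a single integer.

Answer: -6

Derivation:
Old min = -6 (at index 4)
Change: A[5] 9 -> 47
Changed element was NOT the old min.
  New min = min(old_min, new_val) = min(-6, 47) = -6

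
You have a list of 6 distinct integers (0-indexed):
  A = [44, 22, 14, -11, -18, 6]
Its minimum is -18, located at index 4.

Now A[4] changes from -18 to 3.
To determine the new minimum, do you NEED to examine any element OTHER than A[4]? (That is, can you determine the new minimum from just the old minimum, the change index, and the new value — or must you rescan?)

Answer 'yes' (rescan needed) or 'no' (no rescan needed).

Old min = -18 at index 4
Change at index 4: -18 -> 3
Index 4 WAS the min and new value 3 > old min -18. Must rescan other elements to find the new min.
Needs rescan: yes

Answer: yes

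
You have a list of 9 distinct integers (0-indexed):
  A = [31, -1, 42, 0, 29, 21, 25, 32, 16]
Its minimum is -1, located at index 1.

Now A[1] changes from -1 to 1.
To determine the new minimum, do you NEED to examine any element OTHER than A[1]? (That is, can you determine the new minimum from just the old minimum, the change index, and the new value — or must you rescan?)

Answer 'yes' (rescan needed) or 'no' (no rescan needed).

Old min = -1 at index 1
Change at index 1: -1 -> 1
Index 1 WAS the min and new value 1 > old min -1. Must rescan other elements to find the new min.
Needs rescan: yes

Answer: yes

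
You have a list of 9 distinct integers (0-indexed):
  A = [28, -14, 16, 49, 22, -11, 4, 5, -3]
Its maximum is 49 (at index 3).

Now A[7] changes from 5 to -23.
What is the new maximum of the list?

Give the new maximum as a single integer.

Old max = 49 (at index 3)
Change: A[7] 5 -> -23
Changed element was NOT the old max.
  New max = max(old_max, new_val) = max(49, -23) = 49

Answer: 49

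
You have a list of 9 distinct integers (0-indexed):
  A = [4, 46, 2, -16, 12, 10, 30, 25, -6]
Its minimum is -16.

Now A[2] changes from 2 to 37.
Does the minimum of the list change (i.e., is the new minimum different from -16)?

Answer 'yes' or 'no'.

Answer: no

Derivation:
Old min = -16
Change: A[2] 2 -> 37
Changed element was NOT the min; min changes only if 37 < -16.
New min = -16; changed? no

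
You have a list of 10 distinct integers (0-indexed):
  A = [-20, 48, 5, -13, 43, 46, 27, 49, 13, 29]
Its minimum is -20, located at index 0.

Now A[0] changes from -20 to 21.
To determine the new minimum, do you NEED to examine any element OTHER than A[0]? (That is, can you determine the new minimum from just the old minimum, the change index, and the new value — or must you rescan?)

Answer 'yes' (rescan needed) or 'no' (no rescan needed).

Answer: yes

Derivation:
Old min = -20 at index 0
Change at index 0: -20 -> 21
Index 0 WAS the min and new value 21 > old min -20. Must rescan other elements to find the new min.
Needs rescan: yes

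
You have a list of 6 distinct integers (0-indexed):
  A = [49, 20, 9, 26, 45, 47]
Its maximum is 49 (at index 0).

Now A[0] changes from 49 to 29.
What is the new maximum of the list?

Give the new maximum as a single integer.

Old max = 49 (at index 0)
Change: A[0] 49 -> 29
Changed element WAS the max -> may need rescan.
  Max of remaining elements: 47
  New max = max(29, 47) = 47

Answer: 47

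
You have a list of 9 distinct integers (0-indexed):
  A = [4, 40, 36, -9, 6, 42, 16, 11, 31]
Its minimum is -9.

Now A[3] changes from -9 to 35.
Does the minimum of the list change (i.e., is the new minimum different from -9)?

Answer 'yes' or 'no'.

Answer: yes

Derivation:
Old min = -9
Change: A[3] -9 -> 35
Changed element was the min; new min must be rechecked.
New min = 4; changed? yes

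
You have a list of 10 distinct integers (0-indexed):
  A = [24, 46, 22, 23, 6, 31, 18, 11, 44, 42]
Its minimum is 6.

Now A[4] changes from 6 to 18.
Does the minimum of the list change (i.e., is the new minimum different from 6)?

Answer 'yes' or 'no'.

Old min = 6
Change: A[4] 6 -> 18
Changed element was the min; new min must be rechecked.
New min = 11; changed? yes

Answer: yes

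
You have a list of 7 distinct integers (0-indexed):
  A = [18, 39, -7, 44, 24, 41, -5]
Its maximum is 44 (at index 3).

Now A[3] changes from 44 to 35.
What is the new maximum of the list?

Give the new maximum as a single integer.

Old max = 44 (at index 3)
Change: A[3] 44 -> 35
Changed element WAS the max -> may need rescan.
  Max of remaining elements: 41
  New max = max(35, 41) = 41

Answer: 41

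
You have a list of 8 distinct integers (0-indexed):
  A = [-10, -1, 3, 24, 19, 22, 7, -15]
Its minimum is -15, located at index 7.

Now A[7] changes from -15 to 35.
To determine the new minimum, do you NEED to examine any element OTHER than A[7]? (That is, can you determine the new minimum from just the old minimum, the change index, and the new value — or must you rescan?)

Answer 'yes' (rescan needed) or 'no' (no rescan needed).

Old min = -15 at index 7
Change at index 7: -15 -> 35
Index 7 WAS the min and new value 35 > old min -15. Must rescan other elements to find the new min.
Needs rescan: yes

Answer: yes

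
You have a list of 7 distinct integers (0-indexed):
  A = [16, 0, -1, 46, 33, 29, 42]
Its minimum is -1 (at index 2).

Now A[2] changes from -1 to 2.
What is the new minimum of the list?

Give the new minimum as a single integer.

Old min = -1 (at index 2)
Change: A[2] -1 -> 2
Changed element WAS the min. Need to check: is 2 still <= all others?
  Min of remaining elements: 0
  New min = min(2, 0) = 0

Answer: 0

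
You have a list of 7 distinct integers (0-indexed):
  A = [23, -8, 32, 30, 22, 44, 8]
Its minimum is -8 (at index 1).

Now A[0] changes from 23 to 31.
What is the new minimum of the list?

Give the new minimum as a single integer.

Old min = -8 (at index 1)
Change: A[0] 23 -> 31
Changed element was NOT the old min.
  New min = min(old_min, new_val) = min(-8, 31) = -8

Answer: -8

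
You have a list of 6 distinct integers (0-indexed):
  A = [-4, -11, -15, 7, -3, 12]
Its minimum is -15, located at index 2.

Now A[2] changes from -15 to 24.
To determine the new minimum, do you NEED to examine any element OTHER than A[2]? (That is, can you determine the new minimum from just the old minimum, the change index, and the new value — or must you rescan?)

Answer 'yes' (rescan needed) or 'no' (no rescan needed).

Answer: yes

Derivation:
Old min = -15 at index 2
Change at index 2: -15 -> 24
Index 2 WAS the min and new value 24 > old min -15. Must rescan other elements to find the new min.
Needs rescan: yes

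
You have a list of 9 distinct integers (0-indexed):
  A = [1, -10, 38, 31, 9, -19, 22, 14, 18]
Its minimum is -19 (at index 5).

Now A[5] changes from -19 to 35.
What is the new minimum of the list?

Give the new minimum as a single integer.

Old min = -19 (at index 5)
Change: A[5] -19 -> 35
Changed element WAS the min. Need to check: is 35 still <= all others?
  Min of remaining elements: -10
  New min = min(35, -10) = -10

Answer: -10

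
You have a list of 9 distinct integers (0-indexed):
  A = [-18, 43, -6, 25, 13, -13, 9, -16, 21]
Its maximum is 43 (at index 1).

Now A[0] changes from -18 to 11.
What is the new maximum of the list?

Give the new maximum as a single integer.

Old max = 43 (at index 1)
Change: A[0] -18 -> 11
Changed element was NOT the old max.
  New max = max(old_max, new_val) = max(43, 11) = 43

Answer: 43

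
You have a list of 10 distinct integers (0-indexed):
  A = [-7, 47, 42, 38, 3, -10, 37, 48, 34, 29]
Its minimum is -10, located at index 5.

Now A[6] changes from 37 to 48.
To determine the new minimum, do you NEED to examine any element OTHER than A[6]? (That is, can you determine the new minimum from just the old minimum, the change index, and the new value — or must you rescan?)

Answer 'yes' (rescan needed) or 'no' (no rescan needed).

Old min = -10 at index 5
Change at index 6: 37 -> 48
Index 6 was NOT the min. New min = min(-10, 48). No rescan of other elements needed.
Needs rescan: no

Answer: no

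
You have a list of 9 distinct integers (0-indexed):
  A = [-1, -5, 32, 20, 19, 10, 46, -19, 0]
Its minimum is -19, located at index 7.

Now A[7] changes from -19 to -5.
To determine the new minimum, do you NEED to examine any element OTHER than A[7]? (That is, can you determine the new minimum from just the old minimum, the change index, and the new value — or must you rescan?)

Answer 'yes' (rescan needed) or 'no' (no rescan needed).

Old min = -19 at index 7
Change at index 7: -19 -> -5
Index 7 WAS the min and new value -5 > old min -19. Must rescan other elements to find the new min.
Needs rescan: yes

Answer: yes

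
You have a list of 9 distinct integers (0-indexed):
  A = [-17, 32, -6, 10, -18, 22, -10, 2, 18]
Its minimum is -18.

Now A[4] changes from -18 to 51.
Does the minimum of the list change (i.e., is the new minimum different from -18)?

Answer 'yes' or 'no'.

Old min = -18
Change: A[4] -18 -> 51
Changed element was the min; new min must be rechecked.
New min = -17; changed? yes

Answer: yes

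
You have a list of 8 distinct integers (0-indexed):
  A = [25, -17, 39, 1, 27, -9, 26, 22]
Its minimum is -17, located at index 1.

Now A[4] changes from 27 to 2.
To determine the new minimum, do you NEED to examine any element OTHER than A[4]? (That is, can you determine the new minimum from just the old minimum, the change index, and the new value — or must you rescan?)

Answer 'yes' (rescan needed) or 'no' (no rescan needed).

Answer: no

Derivation:
Old min = -17 at index 1
Change at index 4: 27 -> 2
Index 4 was NOT the min. New min = min(-17, 2). No rescan of other elements needed.
Needs rescan: no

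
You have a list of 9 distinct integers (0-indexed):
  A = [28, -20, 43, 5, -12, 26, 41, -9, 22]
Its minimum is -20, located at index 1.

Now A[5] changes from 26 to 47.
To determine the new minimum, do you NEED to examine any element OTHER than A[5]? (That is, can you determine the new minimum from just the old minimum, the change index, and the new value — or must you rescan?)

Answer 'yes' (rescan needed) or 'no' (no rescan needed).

Old min = -20 at index 1
Change at index 5: 26 -> 47
Index 5 was NOT the min. New min = min(-20, 47). No rescan of other elements needed.
Needs rescan: no

Answer: no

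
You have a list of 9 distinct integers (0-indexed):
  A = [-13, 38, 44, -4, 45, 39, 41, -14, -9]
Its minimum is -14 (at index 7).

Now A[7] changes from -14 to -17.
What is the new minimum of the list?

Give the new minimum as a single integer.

Answer: -17

Derivation:
Old min = -14 (at index 7)
Change: A[7] -14 -> -17
Changed element WAS the min. Need to check: is -17 still <= all others?
  Min of remaining elements: -13
  New min = min(-17, -13) = -17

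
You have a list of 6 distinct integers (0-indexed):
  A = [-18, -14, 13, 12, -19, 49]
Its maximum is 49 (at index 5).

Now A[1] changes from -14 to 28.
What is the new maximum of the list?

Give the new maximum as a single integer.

Old max = 49 (at index 5)
Change: A[1] -14 -> 28
Changed element was NOT the old max.
  New max = max(old_max, new_val) = max(49, 28) = 49

Answer: 49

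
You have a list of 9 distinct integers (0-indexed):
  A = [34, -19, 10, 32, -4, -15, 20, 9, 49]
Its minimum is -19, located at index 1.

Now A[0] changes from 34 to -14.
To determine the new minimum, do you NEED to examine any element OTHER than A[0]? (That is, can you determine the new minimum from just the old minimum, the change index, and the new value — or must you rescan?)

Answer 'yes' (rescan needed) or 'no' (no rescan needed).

Old min = -19 at index 1
Change at index 0: 34 -> -14
Index 0 was NOT the min. New min = min(-19, -14). No rescan of other elements needed.
Needs rescan: no

Answer: no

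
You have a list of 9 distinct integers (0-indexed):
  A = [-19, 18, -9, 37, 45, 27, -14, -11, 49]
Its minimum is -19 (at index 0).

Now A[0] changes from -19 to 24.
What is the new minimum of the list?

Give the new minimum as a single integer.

Old min = -19 (at index 0)
Change: A[0] -19 -> 24
Changed element WAS the min. Need to check: is 24 still <= all others?
  Min of remaining elements: -14
  New min = min(24, -14) = -14

Answer: -14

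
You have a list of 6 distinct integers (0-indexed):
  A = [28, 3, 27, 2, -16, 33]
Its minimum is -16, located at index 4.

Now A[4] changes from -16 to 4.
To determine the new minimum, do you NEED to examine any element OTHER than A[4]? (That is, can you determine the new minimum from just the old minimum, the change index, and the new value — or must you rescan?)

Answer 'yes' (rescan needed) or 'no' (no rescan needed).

Old min = -16 at index 4
Change at index 4: -16 -> 4
Index 4 WAS the min and new value 4 > old min -16. Must rescan other elements to find the new min.
Needs rescan: yes

Answer: yes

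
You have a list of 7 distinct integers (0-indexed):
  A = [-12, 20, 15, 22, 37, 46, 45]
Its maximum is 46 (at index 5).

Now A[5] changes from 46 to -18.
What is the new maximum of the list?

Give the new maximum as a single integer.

Old max = 46 (at index 5)
Change: A[5] 46 -> -18
Changed element WAS the max -> may need rescan.
  Max of remaining elements: 45
  New max = max(-18, 45) = 45

Answer: 45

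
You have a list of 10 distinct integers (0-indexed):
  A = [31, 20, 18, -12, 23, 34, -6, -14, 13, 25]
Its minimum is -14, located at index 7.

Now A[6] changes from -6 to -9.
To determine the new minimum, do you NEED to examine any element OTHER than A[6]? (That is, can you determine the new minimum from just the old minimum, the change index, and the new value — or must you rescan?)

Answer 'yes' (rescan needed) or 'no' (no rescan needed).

Answer: no

Derivation:
Old min = -14 at index 7
Change at index 6: -6 -> -9
Index 6 was NOT the min. New min = min(-14, -9). No rescan of other elements needed.
Needs rescan: no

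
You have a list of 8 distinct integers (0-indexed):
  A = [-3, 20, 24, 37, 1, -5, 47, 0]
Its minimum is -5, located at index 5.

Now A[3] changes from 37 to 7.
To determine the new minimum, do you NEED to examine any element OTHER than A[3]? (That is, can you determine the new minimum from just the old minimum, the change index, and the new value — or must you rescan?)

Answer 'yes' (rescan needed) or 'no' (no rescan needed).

Answer: no

Derivation:
Old min = -5 at index 5
Change at index 3: 37 -> 7
Index 3 was NOT the min. New min = min(-5, 7). No rescan of other elements needed.
Needs rescan: no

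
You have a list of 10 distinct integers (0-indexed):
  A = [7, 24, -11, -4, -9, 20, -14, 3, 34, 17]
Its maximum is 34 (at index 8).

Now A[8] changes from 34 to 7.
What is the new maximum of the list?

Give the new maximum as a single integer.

Answer: 24

Derivation:
Old max = 34 (at index 8)
Change: A[8] 34 -> 7
Changed element WAS the max -> may need rescan.
  Max of remaining elements: 24
  New max = max(7, 24) = 24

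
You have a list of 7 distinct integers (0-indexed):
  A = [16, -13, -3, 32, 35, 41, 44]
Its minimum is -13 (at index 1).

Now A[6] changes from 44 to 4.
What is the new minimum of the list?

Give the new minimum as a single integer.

Old min = -13 (at index 1)
Change: A[6] 44 -> 4
Changed element was NOT the old min.
  New min = min(old_min, new_val) = min(-13, 4) = -13

Answer: -13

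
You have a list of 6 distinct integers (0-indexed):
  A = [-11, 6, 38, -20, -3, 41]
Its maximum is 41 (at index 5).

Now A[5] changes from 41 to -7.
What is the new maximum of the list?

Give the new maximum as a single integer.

Answer: 38

Derivation:
Old max = 41 (at index 5)
Change: A[5] 41 -> -7
Changed element WAS the max -> may need rescan.
  Max of remaining elements: 38
  New max = max(-7, 38) = 38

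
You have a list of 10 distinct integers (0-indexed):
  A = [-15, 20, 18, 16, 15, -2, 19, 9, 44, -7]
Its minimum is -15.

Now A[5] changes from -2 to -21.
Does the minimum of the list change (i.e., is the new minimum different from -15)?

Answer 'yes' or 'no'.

Old min = -15
Change: A[5] -2 -> -21
Changed element was NOT the min; min changes only if -21 < -15.
New min = -21; changed? yes

Answer: yes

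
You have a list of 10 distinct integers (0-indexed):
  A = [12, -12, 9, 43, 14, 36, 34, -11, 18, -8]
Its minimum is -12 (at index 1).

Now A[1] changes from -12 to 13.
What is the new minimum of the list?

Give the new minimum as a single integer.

Old min = -12 (at index 1)
Change: A[1] -12 -> 13
Changed element WAS the min. Need to check: is 13 still <= all others?
  Min of remaining elements: -11
  New min = min(13, -11) = -11

Answer: -11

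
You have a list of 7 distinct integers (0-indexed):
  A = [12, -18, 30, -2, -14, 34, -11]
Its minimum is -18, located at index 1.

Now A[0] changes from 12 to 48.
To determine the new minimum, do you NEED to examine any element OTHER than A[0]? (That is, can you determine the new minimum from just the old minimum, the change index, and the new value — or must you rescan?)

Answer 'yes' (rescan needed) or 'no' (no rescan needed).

Answer: no

Derivation:
Old min = -18 at index 1
Change at index 0: 12 -> 48
Index 0 was NOT the min. New min = min(-18, 48). No rescan of other elements needed.
Needs rescan: no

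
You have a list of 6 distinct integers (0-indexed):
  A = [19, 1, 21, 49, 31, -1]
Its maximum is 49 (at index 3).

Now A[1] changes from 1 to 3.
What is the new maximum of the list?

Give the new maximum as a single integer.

Old max = 49 (at index 3)
Change: A[1] 1 -> 3
Changed element was NOT the old max.
  New max = max(old_max, new_val) = max(49, 3) = 49

Answer: 49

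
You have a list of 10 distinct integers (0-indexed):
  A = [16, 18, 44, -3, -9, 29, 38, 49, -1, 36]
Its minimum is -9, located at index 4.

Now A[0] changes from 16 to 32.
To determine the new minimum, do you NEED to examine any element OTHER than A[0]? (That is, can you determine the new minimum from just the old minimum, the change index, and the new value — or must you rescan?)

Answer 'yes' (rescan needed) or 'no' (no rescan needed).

Answer: no

Derivation:
Old min = -9 at index 4
Change at index 0: 16 -> 32
Index 0 was NOT the min. New min = min(-9, 32). No rescan of other elements needed.
Needs rescan: no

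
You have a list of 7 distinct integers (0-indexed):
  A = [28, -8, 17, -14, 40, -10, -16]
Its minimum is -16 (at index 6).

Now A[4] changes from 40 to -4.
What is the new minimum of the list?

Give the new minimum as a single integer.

Answer: -16

Derivation:
Old min = -16 (at index 6)
Change: A[4] 40 -> -4
Changed element was NOT the old min.
  New min = min(old_min, new_val) = min(-16, -4) = -16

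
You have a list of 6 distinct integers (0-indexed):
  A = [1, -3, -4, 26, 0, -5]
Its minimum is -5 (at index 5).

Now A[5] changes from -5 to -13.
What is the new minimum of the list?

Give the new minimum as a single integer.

Answer: -13

Derivation:
Old min = -5 (at index 5)
Change: A[5] -5 -> -13
Changed element WAS the min. Need to check: is -13 still <= all others?
  Min of remaining elements: -4
  New min = min(-13, -4) = -13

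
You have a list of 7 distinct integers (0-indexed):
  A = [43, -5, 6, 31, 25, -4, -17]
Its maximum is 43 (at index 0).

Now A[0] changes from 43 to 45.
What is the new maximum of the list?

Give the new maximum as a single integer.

Old max = 43 (at index 0)
Change: A[0] 43 -> 45
Changed element WAS the max -> may need rescan.
  Max of remaining elements: 31
  New max = max(45, 31) = 45

Answer: 45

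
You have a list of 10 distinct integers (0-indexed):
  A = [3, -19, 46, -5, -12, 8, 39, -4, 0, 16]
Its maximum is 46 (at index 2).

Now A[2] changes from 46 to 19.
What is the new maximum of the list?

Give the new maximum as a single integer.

Answer: 39

Derivation:
Old max = 46 (at index 2)
Change: A[2] 46 -> 19
Changed element WAS the max -> may need rescan.
  Max of remaining elements: 39
  New max = max(19, 39) = 39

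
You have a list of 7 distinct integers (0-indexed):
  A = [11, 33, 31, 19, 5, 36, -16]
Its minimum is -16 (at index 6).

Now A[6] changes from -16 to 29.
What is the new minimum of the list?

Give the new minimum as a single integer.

Answer: 5

Derivation:
Old min = -16 (at index 6)
Change: A[6] -16 -> 29
Changed element WAS the min. Need to check: is 29 still <= all others?
  Min of remaining elements: 5
  New min = min(29, 5) = 5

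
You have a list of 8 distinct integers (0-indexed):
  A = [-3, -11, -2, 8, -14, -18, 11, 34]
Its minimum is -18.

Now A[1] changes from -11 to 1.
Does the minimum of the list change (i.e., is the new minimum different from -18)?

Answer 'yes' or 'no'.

Answer: no

Derivation:
Old min = -18
Change: A[1] -11 -> 1
Changed element was NOT the min; min changes only if 1 < -18.
New min = -18; changed? no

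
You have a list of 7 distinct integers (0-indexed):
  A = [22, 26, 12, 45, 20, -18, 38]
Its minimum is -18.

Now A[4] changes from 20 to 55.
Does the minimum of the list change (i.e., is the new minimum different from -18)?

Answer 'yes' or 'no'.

Old min = -18
Change: A[4] 20 -> 55
Changed element was NOT the min; min changes only if 55 < -18.
New min = -18; changed? no

Answer: no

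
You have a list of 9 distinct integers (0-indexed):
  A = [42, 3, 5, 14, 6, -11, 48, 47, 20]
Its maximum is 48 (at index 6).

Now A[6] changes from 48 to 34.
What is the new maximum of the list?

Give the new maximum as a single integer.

Answer: 47

Derivation:
Old max = 48 (at index 6)
Change: A[6] 48 -> 34
Changed element WAS the max -> may need rescan.
  Max of remaining elements: 47
  New max = max(34, 47) = 47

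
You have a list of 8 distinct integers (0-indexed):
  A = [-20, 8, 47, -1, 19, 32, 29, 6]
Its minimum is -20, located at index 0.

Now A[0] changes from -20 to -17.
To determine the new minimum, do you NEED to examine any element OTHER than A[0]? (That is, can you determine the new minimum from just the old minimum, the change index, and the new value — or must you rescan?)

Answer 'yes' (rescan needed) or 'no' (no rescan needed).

Old min = -20 at index 0
Change at index 0: -20 -> -17
Index 0 WAS the min and new value -17 > old min -20. Must rescan other elements to find the new min.
Needs rescan: yes

Answer: yes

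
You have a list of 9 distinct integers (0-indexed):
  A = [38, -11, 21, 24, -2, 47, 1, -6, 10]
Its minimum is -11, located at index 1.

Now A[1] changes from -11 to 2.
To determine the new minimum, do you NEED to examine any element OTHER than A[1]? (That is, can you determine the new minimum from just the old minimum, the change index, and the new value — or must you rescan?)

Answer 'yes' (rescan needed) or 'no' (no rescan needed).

Old min = -11 at index 1
Change at index 1: -11 -> 2
Index 1 WAS the min and new value 2 > old min -11. Must rescan other elements to find the new min.
Needs rescan: yes

Answer: yes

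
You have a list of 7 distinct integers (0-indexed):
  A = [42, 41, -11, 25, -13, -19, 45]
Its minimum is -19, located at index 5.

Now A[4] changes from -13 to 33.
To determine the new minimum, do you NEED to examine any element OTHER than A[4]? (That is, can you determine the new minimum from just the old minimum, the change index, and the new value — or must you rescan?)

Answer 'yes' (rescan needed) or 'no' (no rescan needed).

Old min = -19 at index 5
Change at index 4: -13 -> 33
Index 4 was NOT the min. New min = min(-19, 33). No rescan of other elements needed.
Needs rescan: no

Answer: no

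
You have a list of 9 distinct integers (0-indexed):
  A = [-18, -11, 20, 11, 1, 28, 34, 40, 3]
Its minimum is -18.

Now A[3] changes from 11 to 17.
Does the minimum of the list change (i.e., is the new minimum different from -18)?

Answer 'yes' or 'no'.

Old min = -18
Change: A[3] 11 -> 17
Changed element was NOT the min; min changes only if 17 < -18.
New min = -18; changed? no

Answer: no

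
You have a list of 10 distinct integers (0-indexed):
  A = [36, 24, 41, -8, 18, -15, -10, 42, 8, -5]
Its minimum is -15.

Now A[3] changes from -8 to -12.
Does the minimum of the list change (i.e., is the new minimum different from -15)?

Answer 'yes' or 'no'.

Answer: no

Derivation:
Old min = -15
Change: A[3] -8 -> -12
Changed element was NOT the min; min changes only if -12 < -15.
New min = -15; changed? no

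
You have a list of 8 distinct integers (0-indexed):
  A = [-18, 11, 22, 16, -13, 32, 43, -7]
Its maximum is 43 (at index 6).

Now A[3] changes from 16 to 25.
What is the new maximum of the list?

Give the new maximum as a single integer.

Answer: 43

Derivation:
Old max = 43 (at index 6)
Change: A[3] 16 -> 25
Changed element was NOT the old max.
  New max = max(old_max, new_val) = max(43, 25) = 43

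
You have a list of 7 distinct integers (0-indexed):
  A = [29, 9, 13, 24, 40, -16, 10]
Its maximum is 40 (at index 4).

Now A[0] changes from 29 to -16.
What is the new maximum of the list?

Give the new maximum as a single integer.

Answer: 40

Derivation:
Old max = 40 (at index 4)
Change: A[0] 29 -> -16
Changed element was NOT the old max.
  New max = max(old_max, new_val) = max(40, -16) = 40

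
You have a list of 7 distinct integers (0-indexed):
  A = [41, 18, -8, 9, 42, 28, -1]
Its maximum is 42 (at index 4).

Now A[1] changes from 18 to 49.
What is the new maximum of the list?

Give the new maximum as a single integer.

Old max = 42 (at index 4)
Change: A[1] 18 -> 49
Changed element was NOT the old max.
  New max = max(old_max, new_val) = max(42, 49) = 49

Answer: 49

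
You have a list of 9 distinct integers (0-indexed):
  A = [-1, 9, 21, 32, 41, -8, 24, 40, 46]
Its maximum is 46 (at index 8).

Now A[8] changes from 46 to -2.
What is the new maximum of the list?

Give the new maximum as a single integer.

Answer: 41

Derivation:
Old max = 46 (at index 8)
Change: A[8] 46 -> -2
Changed element WAS the max -> may need rescan.
  Max of remaining elements: 41
  New max = max(-2, 41) = 41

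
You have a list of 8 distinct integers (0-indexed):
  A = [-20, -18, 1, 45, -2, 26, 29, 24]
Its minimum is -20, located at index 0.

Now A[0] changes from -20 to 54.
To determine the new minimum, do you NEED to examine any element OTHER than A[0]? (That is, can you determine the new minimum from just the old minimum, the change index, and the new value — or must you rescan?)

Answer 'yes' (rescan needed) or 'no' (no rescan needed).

Old min = -20 at index 0
Change at index 0: -20 -> 54
Index 0 WAS the min and new value 54 > old min -20. Must rescan other elements to find the new min.
Needs rescan: yes

Answer: yes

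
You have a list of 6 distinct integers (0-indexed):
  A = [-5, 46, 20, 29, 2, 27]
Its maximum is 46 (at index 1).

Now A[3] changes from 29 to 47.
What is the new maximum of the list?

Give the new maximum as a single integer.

Answer: 47

Derivation:
Old max = 46 (at index 1)
Change: A[3] 29 -> 47
Changed element was NOT the old max.
  New max = max(old_max, new_val) = max(46, 47) = 47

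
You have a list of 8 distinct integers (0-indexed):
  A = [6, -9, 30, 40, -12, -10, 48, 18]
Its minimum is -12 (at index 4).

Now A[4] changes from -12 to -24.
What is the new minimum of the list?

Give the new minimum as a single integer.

Old min = -12 (at index 4)
Change: A[4] -12 -> -24
Changed element WAS the min. Need to check: is -24 still <= all others?
  Min of remaining elements: -10
  New min = min(-24, -10) = -24

Answer: -24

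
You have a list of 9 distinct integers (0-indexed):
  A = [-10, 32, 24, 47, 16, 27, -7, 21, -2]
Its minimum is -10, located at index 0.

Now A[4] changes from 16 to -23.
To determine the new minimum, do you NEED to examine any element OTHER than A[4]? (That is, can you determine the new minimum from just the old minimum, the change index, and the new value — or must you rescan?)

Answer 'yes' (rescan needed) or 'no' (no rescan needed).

Old min = -10 at index 0
Change at index 4: 16 -> -23
Index 4 was NOT the min. New min = min(-10, -23). No rescan of other elements needed.
Needs rescan: no

Answer: no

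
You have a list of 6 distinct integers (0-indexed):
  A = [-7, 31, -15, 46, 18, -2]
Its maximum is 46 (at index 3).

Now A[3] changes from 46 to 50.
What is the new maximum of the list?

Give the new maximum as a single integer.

Answer: 50

Derivation:
Old max = 46 (at index 3)
Change: A[3] 46 -> 50
Changed element WAS the max -> may need rescan.
  Max of remaining elements: 31
  New max = max(50, 31) = 50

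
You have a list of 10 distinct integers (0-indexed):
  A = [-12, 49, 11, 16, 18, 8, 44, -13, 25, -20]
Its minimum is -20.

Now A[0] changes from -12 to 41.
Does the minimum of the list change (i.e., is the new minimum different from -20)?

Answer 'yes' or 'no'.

Answer: no

Derivation:
Old min = -20
Change: A[0] -12 -> 41
Changed element was NOT the min; min changes only if 41 < -20.
New min = -20; changed? no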